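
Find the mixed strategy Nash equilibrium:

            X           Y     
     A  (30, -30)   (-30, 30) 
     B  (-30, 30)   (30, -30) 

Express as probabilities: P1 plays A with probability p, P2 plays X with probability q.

p = 0.5, q = 0.5

Work:
Find probabilities that make opponent indifferent:
P2 chooses q to make P1 indifferent between A and B
P1 chooses p to make P2 indifferent between X and Y
Mixed NE: P1 plays (A: 0.5, B: 0.5), P2 plays (X: 0.5, Y: 0.5)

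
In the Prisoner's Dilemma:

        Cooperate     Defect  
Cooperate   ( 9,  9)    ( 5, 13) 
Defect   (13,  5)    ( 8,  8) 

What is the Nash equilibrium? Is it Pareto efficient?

(Defect, Defect) is NE; not Pareto efficient

Work:
Defect dominates Cooperate for both players:
If P2 cooperates: Defect (13) > Cooperate (9)
If P2 defects: Defect (8) > Cooperate (5)
NE: (Defect, Defect) with payoff (8, 8)
But (Cooperate, Cooperate) = (9, 9) Pareto dominates (8, 8)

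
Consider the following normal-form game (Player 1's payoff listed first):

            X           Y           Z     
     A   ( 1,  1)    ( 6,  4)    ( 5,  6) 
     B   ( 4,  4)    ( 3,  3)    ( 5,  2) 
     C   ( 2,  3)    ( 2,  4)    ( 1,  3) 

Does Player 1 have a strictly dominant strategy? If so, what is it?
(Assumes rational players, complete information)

No strictly dominant strategy exists for Player 1

Work:
A strategy strictly dominates another if it gives a strictly higher payoff against every opponent action. Compare each pair of P1's strategies column-by-column:
  A vs B: [1 vs 4, 6 vs 3, 5 vs 5] → A does not strictly dominate B (column X: 1 ≤ 4)
  A vs C: [1 vs 2, 6 vs 2, 5 vs 1] → A does not strictly dominate C (column X: 1 ≤ 2)
  B vs A: [4 vs 1, 3 vs 6, 5 vs 5] → B does not strictly dominate A (column Y: 3 ≤ 6)
  B vs C: [4 vs 2, 3 vs 2, 5 vs 1] → B strictly dominates C
  C vs A: [2 vs 1, 2 vs 6, 1 vs 5] → C does not strictly dominate A (column Y: 2 ≤ 6)
  C vs B: [2 vs 4, 2 vs 3, 1 vs 5] → C does not strictly dominate B (column X: 2 ≤ 4)
No single strategy strictly dominates all others → no strictly dominant strategy.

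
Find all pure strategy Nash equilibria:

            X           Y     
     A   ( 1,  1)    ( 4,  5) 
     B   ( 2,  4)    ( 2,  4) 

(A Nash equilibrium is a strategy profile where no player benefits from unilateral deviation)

Nash equilibrium: (A, Y), (B, X)

Work:
Best responses:
  P1 vs X: payoffs [1, 2] → best response B (payoff 2)
  P1 vs Y: payoffs [4, 2] → best response A (payoff 4)
  P2 vs A: payoffs [1, 5] → best response Y (payoff 5)
  P2 vs B: payoffs [4, 4] → best response X/Y (payoff 4)
Mutual best responses: (A,Y), (B,X) → Nash equilibria.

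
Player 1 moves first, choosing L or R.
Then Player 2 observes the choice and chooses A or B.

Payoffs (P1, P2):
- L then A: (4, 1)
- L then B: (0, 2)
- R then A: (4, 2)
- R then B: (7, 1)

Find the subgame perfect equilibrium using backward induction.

P1 plays R, P2 plays B after L and A after R; Payoff (4, 2)

Work:
Backward induction:
After L: P2 chooses B → P1 gets 0
After R: P2 chooses A → P1 gets 4
P1 chooses R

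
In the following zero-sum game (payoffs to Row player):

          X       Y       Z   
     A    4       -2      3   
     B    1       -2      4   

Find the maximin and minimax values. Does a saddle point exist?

Maximin = -2, Minimax = -2, Saddle: True

Work:
Row minimums: [-2, -2] → maximin = -2
Column maximums: [4, -2, 4] → minimax = -2
Saddle point exists! Game value = -2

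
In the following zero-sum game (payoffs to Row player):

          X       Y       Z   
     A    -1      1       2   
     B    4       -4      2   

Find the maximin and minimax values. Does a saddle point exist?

Maximin = -1, Minimax = 1, Saddle: False

Work:
Row minimums: [-1, -4] → maximin = -1
Column maximums: [4, 1, 2] → minimax = 1
No saddle point (maximin ≠ minimax). Mixed strategy needed.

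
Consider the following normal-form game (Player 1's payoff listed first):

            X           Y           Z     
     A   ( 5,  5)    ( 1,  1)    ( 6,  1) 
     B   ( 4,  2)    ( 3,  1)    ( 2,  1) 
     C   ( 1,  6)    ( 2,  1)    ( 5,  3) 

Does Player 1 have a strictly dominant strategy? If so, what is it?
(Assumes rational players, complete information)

No strictly dominant strategy exists for Player 1

Work:
A strategy strictly dominates another if it gives a strictly higher payoff against every opponent action. Compare each pair of P1's strategies column-by-column:
  A vs B: [5 vs 4, 1 vs 3, 6 vs 2] → A does not strictly dominate B (column Y: 1 ≤ 3)
  A vs C: [5 vs 1, 1 vs 2, 6 vs 5] → A does not strictly dominate C (column Y: 1 ≤ 2)
  B vs A: [4 vs 5, 3 vs 1, 2 vs 6] → B does not strictly dominate A (column X: 4 ≤ 5)
  B vs C: [4 vs 1, 3 vs 2, 2 vs 5] → B does not strictly dominate C (column Z: 2 ≤ 5)
  C vs A: [1 vs 5, 2 vs 1, 5 vs 6] → C does not strictly dominate A (column X: 1 ≤ 5)
  C vs B: [1 vs 4, 2 vs 3, 5 vs 2] → C does not strictly dominate B (column X: 1 ≤ 4)
No single strategy strictly dominates all others → no strictly dominant strategy.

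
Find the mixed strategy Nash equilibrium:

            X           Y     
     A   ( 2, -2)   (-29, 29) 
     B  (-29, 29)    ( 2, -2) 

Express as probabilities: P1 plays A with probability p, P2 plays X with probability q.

p = 0.5, q = 0.5

Work:
Find probabilities that make opponent indifferent:
P2 chooses q to make P1 indifferent between A and B
P1 chooses p to make P2 indifferent between X and Y
Mixed NE: P1 plays (A: 0.5, B: 0.5), P2 plays (X: 0.5, Y: 0.5)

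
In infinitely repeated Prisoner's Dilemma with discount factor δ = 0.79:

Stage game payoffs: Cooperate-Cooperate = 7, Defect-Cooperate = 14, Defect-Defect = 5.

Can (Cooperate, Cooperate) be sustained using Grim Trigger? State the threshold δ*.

δ* = 0.7778; since δ = 0.79 ≥ 0.7778, cooperation can be sustained

Work:
For Grim Trigger:
Cooperate forever: 7/(1-δ)
Defect then punished: 14 + 5·δ/(1-δ)
Need: 7/(1-δ) ≥ 14 + 5·δ/(1-δ)
Solving: δ ≥ (T-R)/(T-P) = (14-7)/(14-5) = 0.7778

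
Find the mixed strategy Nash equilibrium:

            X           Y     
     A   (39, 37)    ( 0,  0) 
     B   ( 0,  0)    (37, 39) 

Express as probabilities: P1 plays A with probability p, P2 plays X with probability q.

p = 0.5132, q = 0.4868

Work:
Find probabilities that make opponent indifferent:
P2 chooses q to make P1 indifferent between A and B
P1 chooses p to make P2 indifferent between X and Y
Mixed NE: P1 plays (A: 0.5132, B: 0.4868), P2 plays (X: 0.4868, Y: 0.5132)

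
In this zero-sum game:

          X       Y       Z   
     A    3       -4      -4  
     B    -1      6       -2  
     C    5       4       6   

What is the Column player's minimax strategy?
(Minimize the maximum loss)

Column should play X, value = 5

Work:
Column player minimizes Row's maximum payoff:
Column X: max payoff to Row = 5
Column Y: max payoff to Row = 6
Column Z: max payoff to Row = 6
Minimum is 5, achieved by column X.
Minimax strategy: X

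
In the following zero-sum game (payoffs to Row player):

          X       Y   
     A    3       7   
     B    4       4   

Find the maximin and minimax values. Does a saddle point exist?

Maximin = 4, Minimax = 4, Saddle: True

Work:
Row minimums: [3, 4] → maximin = 4
Column maximums: [4, 7] → minimax = 4
Saddle point exists! Game value = 4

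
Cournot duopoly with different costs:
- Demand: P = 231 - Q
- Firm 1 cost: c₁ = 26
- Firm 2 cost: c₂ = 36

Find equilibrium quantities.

q₁* = 71.67, q₂* = 61.67

Work:
Reaction: q₁ = (231 - 26 - q₂)/2
Reaction: q₂ = (231 - 36 - q₁)/2
Solve simultaneously:
q₁* = (231 - 2×26 + 36)/3 = 71.67
q₂* = (231 - 2×36 + 26)/3 = 61.67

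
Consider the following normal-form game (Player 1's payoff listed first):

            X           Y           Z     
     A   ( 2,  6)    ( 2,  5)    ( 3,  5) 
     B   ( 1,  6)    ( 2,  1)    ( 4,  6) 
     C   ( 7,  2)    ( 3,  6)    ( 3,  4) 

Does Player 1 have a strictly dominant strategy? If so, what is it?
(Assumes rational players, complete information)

No strictly dominant strategy exists for Player 1

Work:
A strategy strictly dominates another if it gives a strictly higher payoff against every opponent action. Compare each pair of P1's strategies column-by-column:
  A vs B: [2 vs 1, 2 vs 2, 3 vs 4] → A does not strictly dominate B (column Y: 2 ≤ 2)
  A vs C: [2 vs 7, 2 vs 3, 3 vs 3] → A does not strictly dominate C (column X: 2 ≤ 7)
  B vs A: [1 vs 2, 2 vs 2, 4 vs 3] → B does not strictly dominate A (column X: 1 ≤ 2)
  B vs C: [1 vs 7, 2 vs 3, 4 vs 3] → B does not strictly dominate C (column X: 1 ≤ 7)
  C vs A: [7 vs 2, 3 vs 2, 3 vs 3] → C does not strictly dominate A (column Z: 3 ≤ 3)
  C vs B: [7 vs 1, 3 vs 2, 3 vs 4] → C does not strictly dominate B (column Z: 3 ≤ 4)
No single strategy strictly dominates all others → no strictly dominant strategy.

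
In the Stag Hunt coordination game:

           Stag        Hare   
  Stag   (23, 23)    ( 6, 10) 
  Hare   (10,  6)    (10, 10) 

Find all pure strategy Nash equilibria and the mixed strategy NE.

Pure NE: (Stag, Stag) and (Hare, Hare); Mixed NE: p = 0.2353, q = 0.2353

Work:
Check pure NE:
(Stag, Stag): (23, 23) - no unilateral deviation beneficial
(Hare, Hare): (10, 10) - no unilateral deviation beneficial
Mixed NE: P1 plays Stag with p = 0.2353, P2 plays Stag with q = 0.2353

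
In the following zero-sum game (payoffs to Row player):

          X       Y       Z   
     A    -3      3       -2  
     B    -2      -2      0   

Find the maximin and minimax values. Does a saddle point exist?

Maximin = -2, Minimax = -2, Saddle: True

Work:
Row minimums: [-3, -2] → maximin = -2
Column maximums: [-2, 3, 0] → minimax = -2
Saddle point exists! Game value = -2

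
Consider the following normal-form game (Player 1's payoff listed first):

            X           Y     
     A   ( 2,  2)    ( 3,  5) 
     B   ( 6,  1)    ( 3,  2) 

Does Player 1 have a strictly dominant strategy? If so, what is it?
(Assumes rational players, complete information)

No strictly dominant strategy exists for Player 1

Work:
A strategy strictly dominates another if it gives a strictly higher payoff against every opponent action. Compare each pair of P1's strategies column-by-column:
  A vs B: [2 vs 6, 3 vs 3] → A does not strictly dominate B (column X: 2 ≤ 6)
  B vs A: [6 vs 2, 3 vs 3] → B does not strictly dominate A (column Y: 3 ≤ 3)
No single strategy strictly dominates all others → no strictly dominant strategy.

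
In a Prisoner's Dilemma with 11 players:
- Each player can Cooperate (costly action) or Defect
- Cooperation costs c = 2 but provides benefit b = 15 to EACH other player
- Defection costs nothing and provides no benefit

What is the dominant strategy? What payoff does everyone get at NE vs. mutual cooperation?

Dominant: Defect; NE payoff = 0; Coop payoff = 148

Work:
Defect dominates (saves cost c = 2, benefit to others is external)
NE: All defect → everyone gets 0
If all cooperate: each receives (10)×15 - 2 = 148
Social dilemma: 148 > 0 but NE gives 0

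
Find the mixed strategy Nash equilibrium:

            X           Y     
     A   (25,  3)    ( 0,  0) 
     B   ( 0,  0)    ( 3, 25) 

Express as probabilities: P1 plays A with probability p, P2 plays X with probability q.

p = 0.8929, q = 0.1071

Work:
Find probabilities that make opponent indifferent:
P2 chooses q to make P1 indifferent between A and B
P1 chooses p to make P2 indifferent between X and Y
Mixed NE: P1 plays (A: 0.8929, B: 0.1071), P2 plays (X: 0.1071, Y: 0.8929)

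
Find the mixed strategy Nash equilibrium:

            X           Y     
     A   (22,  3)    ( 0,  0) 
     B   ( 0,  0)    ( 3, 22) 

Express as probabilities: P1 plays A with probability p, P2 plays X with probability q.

p = 0.88, q = 0.12

Work:
Find probabilities that make opponent indifferent:
P2 chooses q to make P1 indifferent between A and B
P1 chooses p to make P2 indifferent between X and Y
Mixed NE: P1 plays (A: 0.88, B: 0.12), P2 plays (X: 0.12, Y: 0.88)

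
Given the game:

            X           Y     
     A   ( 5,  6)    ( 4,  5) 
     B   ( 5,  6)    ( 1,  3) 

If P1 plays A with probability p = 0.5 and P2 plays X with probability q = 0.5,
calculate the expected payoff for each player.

E[P1] = 3.75, E[P2] = 5.0

Work:
E[P1] = p·q·π₁(A,X) + p·(1-q)·π₁(A,Y) + (1-p)·q·π₁(B,X) + (1-p)·(1-q)·π₁(B,Y)
= 0.5·0.5·5 + 0.5·0.5·4 + 0.5·0.5·5 + 0.5·0.5·1
= 3.75

E[P2] = 5.0 (similar calculation)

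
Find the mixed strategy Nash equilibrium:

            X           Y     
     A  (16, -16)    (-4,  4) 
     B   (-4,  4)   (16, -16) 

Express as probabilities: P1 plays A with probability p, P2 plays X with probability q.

p = 0.5, q = 0.5

Work:
Find probabilities that make opponent indifferent:
P2 chooses q to make P1 indifferent between A and B
P1 chooses p to make P2 indifferent between X and Y
Mixed NE: P1 plays (A: 0.5, B: 0.5), P2 plays (X: 0.5, Y: 0.5)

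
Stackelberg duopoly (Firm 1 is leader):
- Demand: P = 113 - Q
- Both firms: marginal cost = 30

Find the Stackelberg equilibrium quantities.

q₁* (leader) = 41.5, q₂* (follower) = 20.75

Work:
Follower's reaction: q₂ = (a - c - q₁)/2
Leader substitutes: π₁ = q₁·(a - q₁ - (a-c-q₁)/2 - c)
FOC: q₁* = (113 - 30)/2 = 41.50
Then: q₂* = (113 - 30 - 41.5)/2 = 20.75
Leader has first-mover advantage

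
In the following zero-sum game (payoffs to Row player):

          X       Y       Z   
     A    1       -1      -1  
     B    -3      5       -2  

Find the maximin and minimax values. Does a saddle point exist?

Maximin = -1, Minimax = -1, Saddle: True

Work:
Row minimums: [-1, -3] → maximin = -1
Column maximums: [1, 5, -1] → minimax = -1
Saddle point exists! Game value = -1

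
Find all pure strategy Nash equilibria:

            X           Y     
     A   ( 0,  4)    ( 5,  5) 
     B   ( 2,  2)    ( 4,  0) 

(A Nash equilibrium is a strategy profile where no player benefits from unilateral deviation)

Nash equilibrium: (A, Y), (B, X)

Work:
Best responses:
  P1 vs X: payoffs [0, 2] → best response B (payoff 2)
  P1 vs Y: payoffs [5, 4] → best response A (payoff 5)
  P2 vs A: payoffs [4, 5] → best response Y (payoff 5)
  P2 vs B: payoffs [2, 0] → best response X (payoff 2)
Mutual best responses: (A,Y), (B,X) → Nash equilibria.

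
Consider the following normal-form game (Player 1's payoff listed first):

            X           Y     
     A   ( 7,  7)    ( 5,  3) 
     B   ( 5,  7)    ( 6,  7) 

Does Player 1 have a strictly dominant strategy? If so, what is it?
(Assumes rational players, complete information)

No strictly dominant strategy exists for Player 1

Work:
A strategy strictly dominates another if it gives a strictly higher payoff against every opponent action. Compare each pair of P1's strategies column-by-column:
  A vs B: [7 vs 5, 5 vs 6] → A does not strictly dominate B (column Y: 5 ≤ 6)
  B vs A: [5 vs 7, 6 vs 5] → B does not strictly dominate A (column X: 5 ≤ 7)
No single strategy strictly dominates all others → no strictly dominant strategy.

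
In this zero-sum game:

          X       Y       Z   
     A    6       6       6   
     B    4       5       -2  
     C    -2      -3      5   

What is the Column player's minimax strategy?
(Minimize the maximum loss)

Column should play X or Y or Z (all achieve the minimum), value = 6

Work:
Column player minimizes Row's maximum payoff:
Column X: max payoff to Row = 6
Column Y: max payoff to Row = 6
Column Z: max payoff to Row = 6
Minimum is 6, achieved by columns X, Y, Z (tied).
Each of X or Y or Z is a minimax strategy.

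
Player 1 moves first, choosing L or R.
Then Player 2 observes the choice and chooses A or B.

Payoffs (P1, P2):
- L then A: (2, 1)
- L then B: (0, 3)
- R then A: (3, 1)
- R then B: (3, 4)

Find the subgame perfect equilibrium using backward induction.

P1 plays R, P2 plays B after L and B after R; Payoff (3, 4)

Work:
Backward induction:
After L: P2 chooses B → P1 gets 0
After R: P2 chooses B → P1 gets 3
P1 chooses R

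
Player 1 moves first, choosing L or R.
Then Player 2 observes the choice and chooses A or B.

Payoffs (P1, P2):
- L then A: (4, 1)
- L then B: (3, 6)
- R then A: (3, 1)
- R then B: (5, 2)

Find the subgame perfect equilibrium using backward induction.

P1 plays R, P2 plays B after L and B after R; Payoff (5, 2)

Work:
Backward induction:
After L: P2 chooses B → P1 gets 3
After R: P2 chooses B → P1 gets 5
P1 chooses R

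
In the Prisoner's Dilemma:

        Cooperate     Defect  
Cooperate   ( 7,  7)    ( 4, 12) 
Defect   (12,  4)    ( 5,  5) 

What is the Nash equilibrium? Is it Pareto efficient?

(Defect, Defect) is NE; not Pareto efficient

Work:
Defect dominates Cooperate for both players:
If P2 cooperates: Defect (12) > Cooperate (7)
If P2 defects: Defect (5) > Cooperate (4)
NE: (Defect, Defect) with payoff (5, 5)
But (Cooperate, Cooperate) = (7, 7) Pareto dominates (5, 5)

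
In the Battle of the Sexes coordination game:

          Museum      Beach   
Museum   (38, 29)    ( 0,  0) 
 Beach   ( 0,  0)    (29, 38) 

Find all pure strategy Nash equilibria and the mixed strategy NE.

Pure NE: (Museum, Museum) and (Beach, Beach); Mixed NE: p = 0.5672, q = 0.4328

Work:
Check pure NE:
(Museum, Museum): (38, 29) - no unilateral deviation beneficial
(Beach, Beach): (29, 38) - no unilateral deviation beneficial
Mixed NE: P1 plays Museum with p = 0.5672, P2 plays Museum with q = 0.4328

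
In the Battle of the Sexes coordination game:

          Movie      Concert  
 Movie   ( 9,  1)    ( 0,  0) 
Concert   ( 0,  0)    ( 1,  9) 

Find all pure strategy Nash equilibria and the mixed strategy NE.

Pure NE: (Movie, Movie) and (Concert, Concert); Mixed NE: p = 0.9, q = 0.1

Work:
Check pure NE:
(Movie, Movie): (9, 1) - no unilateral deviation beneficial
(Concert, Concert): (1, 9) - no unilateral deviation beneficial
Mixed NE: P1 plays Movie with p = 0.9, P2 plays Movie with q = 0.1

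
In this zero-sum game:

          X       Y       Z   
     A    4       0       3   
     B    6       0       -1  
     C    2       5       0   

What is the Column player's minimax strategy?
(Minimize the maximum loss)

Column should play Z, value = 3

Work:
Column player minimizes Row's maximum payoff:
Column X: max payoff to Row = 6
Column Y: max payoff to Row = 5
Column Z: max payoff to Row = 3
Minimum is 3, achieved by column Z.
Minimax strategy: Z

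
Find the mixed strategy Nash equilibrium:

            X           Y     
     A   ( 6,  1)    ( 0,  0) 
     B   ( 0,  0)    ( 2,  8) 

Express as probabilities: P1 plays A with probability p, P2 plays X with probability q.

p = 0.8889, q = 0.25

Work:
Find probabilities that make opponent indifferent:
P2 chooses q to make P1 indifferent between A and B
P1 chooses p to make P2 indifferent between X and Y
Mixed NE: P1 plays (A: 0.8889, B: 0.1111), P2 plays (X: 0.25, Y: 0.75)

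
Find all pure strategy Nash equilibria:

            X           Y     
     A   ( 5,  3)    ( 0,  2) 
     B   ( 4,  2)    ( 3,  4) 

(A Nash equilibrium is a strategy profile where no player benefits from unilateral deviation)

Nash equilibrium: (A, X), (B, Y)

Work:
Best responses:
  P1 vs X: payoffs [5, 4] → best response A (payoff 5)
  P1 vs Y: payoffs [0, 3] → best response B (payoff 3)
  P2 vs A: payoffs [3, 2] → best response X (payoff 3)
  P2 vs B: payoffs [2, 4] → best response Y (payoff 4)
Mutual best responses: (A,X), (B,Y) → Nash equilibria.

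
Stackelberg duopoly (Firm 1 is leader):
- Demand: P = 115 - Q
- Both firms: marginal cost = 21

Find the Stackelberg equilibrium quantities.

q₁* (leader) = 47.0, q₂* (follower) = 23.5

Work:
Follower's reaction: q₂ = (a - c - q₁)/2
Leader substitutes: π₁ = q₁·(a - q₁ - (a-c-q₁)/2 - c)
FOC: q₁* = (115 - 21)/2 = 47.00
Then: q₂* = (115 - 21 - 47.0)/2 = 23.50
Leader has first-mover advantage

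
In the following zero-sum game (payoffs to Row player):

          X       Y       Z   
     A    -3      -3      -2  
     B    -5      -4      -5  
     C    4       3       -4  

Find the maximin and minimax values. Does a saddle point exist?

Maximin = -3, Minimax = -2, Saddle: False

Work:
Row minimums: [-3, -5, -4] → maximin = -3
Column maximums: [4, 3, -2] → minimax = -2
No saddle point (maximin ≠ minimax). Mixed strategy needed.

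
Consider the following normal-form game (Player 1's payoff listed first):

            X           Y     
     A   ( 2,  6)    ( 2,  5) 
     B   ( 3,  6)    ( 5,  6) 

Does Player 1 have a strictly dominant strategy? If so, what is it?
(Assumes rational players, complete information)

Yes, Player 1's strictly dominant strategy is B

Work:
A strategy strictly dominates another if it gives a strictly higher payoff against every opponent action. Compare each pair of P1's strategies column-by-column:
  A vs B: [2 vs 3, 2 vs 5] → A does not strictly dominate B (column X: 2 ≤ 3)
  B vs A: [3 vs 2, 5 vs 2] → B strictly dominates A
B strictly dominates every other strategy → strictly dominant.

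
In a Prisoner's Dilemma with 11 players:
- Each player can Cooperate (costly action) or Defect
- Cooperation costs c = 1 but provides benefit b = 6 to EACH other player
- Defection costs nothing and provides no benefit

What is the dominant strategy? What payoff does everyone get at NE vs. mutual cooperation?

Dominant: Defect; NE payoff = 0; Coop payoff = 59

Work:
Defect dominates (saves cost c = 1, benefit to others is external)
NE: All defect → everyone gets 0
If all cooperate: each receives (10)×6 - 1 = 59
Social dilemma: 59 > 0 but NE gives 0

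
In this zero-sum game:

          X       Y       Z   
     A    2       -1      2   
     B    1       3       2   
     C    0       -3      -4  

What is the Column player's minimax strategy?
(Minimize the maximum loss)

Column should play X or Z (all achieve the minimum), value = 2

Work:
Column player minimizes Row's maximum payoff:
Column X: max payoff to Row = 2
Column Y: max payoff to Row = 3
Column Z: max payoff to Row = 2
Minimum is 2, achieved by columns X, Z (tied).
Each of X or Z is a minimax strategy.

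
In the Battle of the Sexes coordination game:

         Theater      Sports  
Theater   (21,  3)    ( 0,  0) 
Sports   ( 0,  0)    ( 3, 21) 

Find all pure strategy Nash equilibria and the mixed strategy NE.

Pure NE: (Theater, Theater) and (Sports, Sports); Mixed NE: p = 0.875, q = 0.125

Work:
Check pure NE:
(Theater, Theater): (21, 3) - no unilateral deviation beneficial
(Sports, Sports): (3, 21) - no unilateral deviation beneficial
Mixed NE: P1 plays Theater with p = 0.875, P2 plays Theater with q = 0.125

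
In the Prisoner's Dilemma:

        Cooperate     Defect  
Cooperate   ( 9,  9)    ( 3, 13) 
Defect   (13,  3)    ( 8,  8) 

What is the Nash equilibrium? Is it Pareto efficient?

(Defect, Defect) is NE; not Pareto efficient

Work:
Defect dominates Cooperate for both players:
If P2 cooperates: Defect (13) > Cooperate (9)
If P2 defects: Defect (8) > Cooperate (3)
NE: (Defect, Defect) with payoff (8, 8)
But (Cooperate, Cooperate) = (9, 9) Pareto dominates (8, 8)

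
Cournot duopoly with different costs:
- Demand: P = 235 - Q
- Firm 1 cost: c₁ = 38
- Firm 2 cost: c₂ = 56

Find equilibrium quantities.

q₁* = 71.67, q₂* = 53.67

Work:
Reaction: q₁ = (235 - 38 - q₂)/2
Reaction: q₂ = (235 - 56 - q₁)/2
Solve simultaneously:
q₁* = (235 - 2×38 + 56)/3 = 71.67
q₂* = (235 - 2×56 + 38)/3 = 53.67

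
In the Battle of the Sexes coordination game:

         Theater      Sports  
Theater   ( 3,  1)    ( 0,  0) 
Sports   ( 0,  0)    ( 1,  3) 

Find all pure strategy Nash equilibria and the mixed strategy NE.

Pure NE: (Theater, Theater) and (Sports, Sports); Mixed NE: p = 0.75, q = 0.25

Work:
Check pure NE:
(Theater, Theater): (3, 1) - no unilateral deviation beneficial
(Sports, Sports): (1, 3) - no unilateral deviation beneficial
Mixed NE: P1 plays Theater with p = 0.75, P2 plays Theater with q = 0.25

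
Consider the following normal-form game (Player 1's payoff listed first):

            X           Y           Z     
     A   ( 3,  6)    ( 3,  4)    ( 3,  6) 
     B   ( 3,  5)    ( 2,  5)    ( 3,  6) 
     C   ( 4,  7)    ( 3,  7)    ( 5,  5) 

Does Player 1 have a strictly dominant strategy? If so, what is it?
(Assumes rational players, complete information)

No strictly dominant strategy exists for Player 1

Work:
A strategy strictly dominates another if it gives a strictly higher payoff against every opponent action. Compare each pair of P1's strategies column-by-column:
  A vs B: [3 vs 3, 3 vs 2, 3 vs 3] → A does not strictly dominate B (column X: 3 ≤ 3)
  A vs C: [3 vs 4, 3 vs 3, 3 vs 5] → A does not strictly dominate C (column X: 3 ≤ 4)
  B vs A: [3 vs 3, 2 vs 3, 3 vs 3] → B does not strictly dominate A (column X: 3 ≤ 3)
  B vs C: [3 vs 4, 2 vs 3, 3 vs 5] → B does not strictly dominate C (column X: 3 ≤ 4)
  C vs A: [4 vs 3, 3 vs 3, 5 vs 3] → C does not strictly dominate A (column Y: 3 ≤ 3)
  C vs B: [4 vs 3, 3 vs 2, 5 vs 3] → C strictly dominates B
No single strategy strictly dominates all others → no strictly dominant strategy.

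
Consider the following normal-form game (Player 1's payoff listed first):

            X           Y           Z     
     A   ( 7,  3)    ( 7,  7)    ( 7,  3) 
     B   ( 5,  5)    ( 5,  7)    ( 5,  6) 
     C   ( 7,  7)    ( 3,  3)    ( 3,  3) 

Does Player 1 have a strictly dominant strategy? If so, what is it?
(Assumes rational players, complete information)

No strictly dominant strategy exists for Player 1

Work:
A strategy strictly dominates another if it gives a strictly higher payoff against every opponent action. Compare each pair of P1's strategies column-by-column:
  A vs B: [7 vs 5, 7 vs 5, 7 vs 5] → A strictly dominates B
  A vs C: [7 vs 7, 7 vs 3, 7 vs 3] → A does not strictly dominate C (column X: 7 ≤ 7)
  B vs A: [5 vs 7, 5 vs 7, 5 vs 7] → B does not strictly dominate A (column X: 5 ≤ 7)
  B vs C: [5 vs 7, 5 vs 3, 5 vs 3] → B does not strictly dominate C (column X: 5 ≤ 7)
  C vs A: [7 vs 7, 3 vs 7, 3 vs 7] → C does not strictly dominate A (column X: 7 ≤ 7)
  C vs B: [7 vs 5, 3 vs 5, 3 vs 5] → C does not strictly dominate B (column Y: 3 ≤ 5)
No single strategy strictly dominates all others → no strictly dominant strategy.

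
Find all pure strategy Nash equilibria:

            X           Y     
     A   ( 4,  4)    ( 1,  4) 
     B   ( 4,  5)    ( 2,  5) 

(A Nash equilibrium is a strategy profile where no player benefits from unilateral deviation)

Nash equilibrium: (A, X), (B, X), (B, Y)

Work:
Best responses:
  P1 vs X: payoffs [4, 4] → best response A/B (payoff 4)
  P1 vs Y: payoffs [1, 2] → best response B (payoff 2)
  P2 vs A: payoffs [4, 4] → best response X/Y (payoff 4)
  P2 vs B: payoffs [5, 5] → best response X/Y (payoff 5)
Mutual best responses: (A,X), (B,X), (B,Y) → Nash equilibria.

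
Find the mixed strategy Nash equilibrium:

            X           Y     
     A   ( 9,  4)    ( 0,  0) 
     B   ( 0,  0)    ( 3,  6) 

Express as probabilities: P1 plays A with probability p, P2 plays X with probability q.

p = 0.6, q = 0.25

Work:
Find probabilities that make opponent indifferent:
P2 chooses q to make P1 indifferent between A and B
P1 chooses p to make P2 indifferent between X and Y
Mixed NE: P1 plays (A: 0.6, B: 0.4), P2 plays (X: 0.25, Y: 0.75)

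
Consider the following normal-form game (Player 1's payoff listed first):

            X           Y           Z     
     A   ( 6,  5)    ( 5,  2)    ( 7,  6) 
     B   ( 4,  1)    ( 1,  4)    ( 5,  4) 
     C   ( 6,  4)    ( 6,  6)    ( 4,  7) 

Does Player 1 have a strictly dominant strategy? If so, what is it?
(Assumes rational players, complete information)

No strictly dominant strategy exists for Player 1

Work:
A strategy strictly dominates another if it gives a strictly higher payoff against every opponent action. Compare each pair of P1's strategies column-by-column:
  A vs B: [6 vs 4, 5 vs 1, 7 vs 5] → A strictly dominates B
  A vs C: [6 vs 6, 5 vs 6, 7 vs 4] → A does not strictly dominate C (column X: 6 ≤ 6)
  B vs A: [4 vs 6, 1 vs 5, 5 vs 7] → B does not strictly dominate A (column X: 4 ≤ 6)
  B vs C: [4 vs 6, 1 vs 6, 5 vs 4] → B does not strictly dominate C (column X: 4 ≤ 6)
  C vs A: [6 vs 6, 6 vs 5, 4 vs 7] → C does not strictly dominate A (column X: 6 ≤ 6)
  C vs B: [6 vs 4, 6 vs 1, 4 vs 5] → C does not strictly dominate B (column Z: 4 ≤ 5)
No single strategy strictly dominates all others → no strictly dominant strategy.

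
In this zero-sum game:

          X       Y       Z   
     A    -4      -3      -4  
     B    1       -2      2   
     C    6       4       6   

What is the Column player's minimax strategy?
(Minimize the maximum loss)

Column should play Y, value = 4

Work:
Column player minimizes Row's maximum payoff:
Column X: max payoff to Row = 6
Column Y: max payoff to Row = 4
Column Z: max payoff to Row = 6
Minimum is 4, achieved by column Y.
Minimax strategy: Y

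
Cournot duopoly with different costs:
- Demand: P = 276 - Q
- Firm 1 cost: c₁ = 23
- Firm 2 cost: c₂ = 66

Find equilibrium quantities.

q₁* = 98.67, q₂* = 55.67

Work:
Reaction: q₁ = (276 - 23 - q₂)/2
Reaction: q₂ = (276 - 66 - q₁)/2
Solve simultaneously:
q₁* = (276 - 2×23 + 66)/3 = 98.67
q₂* = (276 - 2×66 + 23)/3 = 55.67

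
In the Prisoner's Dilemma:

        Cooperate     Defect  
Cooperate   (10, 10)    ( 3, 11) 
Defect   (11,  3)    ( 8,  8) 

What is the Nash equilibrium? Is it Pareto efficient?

(Defect, Defect) is NE; not Pareto efficient

Work:
Defect dominates Cooperate for both players:
If P2 cooperates: Defect (11) > Cooperate (10)
If P2 defects: Defect (8) > Cooperate (3)
NE: (Defect, Defect) with payoff (8, 8)
But (Cooperate, Cooperate) = (10, 10) Pareto dominates (8, 8)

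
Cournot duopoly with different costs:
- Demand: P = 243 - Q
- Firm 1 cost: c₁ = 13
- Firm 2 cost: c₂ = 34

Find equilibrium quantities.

q₁* = 83.67, q₂* = 62.67

Work:
Reaction: q₁ = (243 - 13 - q₂)/2
Reaction: q₂ = (243 - 34 - q₁)/2
Solve simultaneously:
q₁* = (243 - 2×13 + 34)/3 = 83.67
q₂* = (243 - 2×34 + 13)/3 = 62.67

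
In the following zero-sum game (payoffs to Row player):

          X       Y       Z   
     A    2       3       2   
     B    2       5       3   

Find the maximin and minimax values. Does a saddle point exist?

Maximin = 2, Minimax = 2, Saddle: True

Work:
Row minimums: [2, 2] → maximin = 2
Column maximums: [2, 5, 3] → minimax = 2
Saddle point exists! Game value = 2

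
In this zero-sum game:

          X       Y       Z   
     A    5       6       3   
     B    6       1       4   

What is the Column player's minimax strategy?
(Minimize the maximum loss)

Column should play Z, value = 4

Work:
Column player minimizes Row's maximum payoff:
Column X: max payoff to Row = 6
Column Y: max payoff to Row = 6
Column Z: max payoff to Row = 4
Minimum is 4, achieved by column Z.
Minimax strategy: Z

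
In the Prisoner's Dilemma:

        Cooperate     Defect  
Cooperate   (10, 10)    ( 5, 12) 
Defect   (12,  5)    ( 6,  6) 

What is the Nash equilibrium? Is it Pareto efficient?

(Defect, Defect) is NE; not Pareto efficient

Work:
Defect dominates Cooperate for both players:
If P2 cooperates: Defect (12) > Cooperate (10)
If P2 defects: Defect (6) > Cooperate (5)
NE: (Defect, Defect) with payoff (6, 6)
But (Cooperate, Cooperate) = (10, 10) Pareto dominates (6, 6)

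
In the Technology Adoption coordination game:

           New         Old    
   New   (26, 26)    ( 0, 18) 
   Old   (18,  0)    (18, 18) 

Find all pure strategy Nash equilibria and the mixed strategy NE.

Pure NE: (New, New) and (Old, Old); Mixed NE: p = 0.6923, q = 0.6923

Work:
Check pure NE:
(New, New): (26, 26) - no unilateral deviation beneficial
(Old, Old): (18, 18) - no unilateral deviation beneficial
Mixed NE: P1 plays New with p = 0.6923, P2 plays New with q = 0.6923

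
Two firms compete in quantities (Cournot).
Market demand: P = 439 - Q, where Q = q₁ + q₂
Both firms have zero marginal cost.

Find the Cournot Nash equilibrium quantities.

q₁* = q₂* = 146.33; P* = 146.33

Work:
Profit: π_i = P·q_i = (a - q_i - q_j)·q_i
FOC: ∂π_i/∂q_i = a - 2q_i - q_j = 0
Reaction function: q_i = (439 - q_j)/2
Symmetry: q* = 439/3 = 146.33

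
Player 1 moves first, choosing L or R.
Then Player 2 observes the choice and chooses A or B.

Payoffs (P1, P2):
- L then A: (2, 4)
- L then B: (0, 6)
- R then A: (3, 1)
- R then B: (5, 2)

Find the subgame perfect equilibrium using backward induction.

P1 plays R, P2 plays B after L and B after R; Payoff (5, 2)

Work:
Backward induction:
After L: P2 chooses B → P1 gets 0
After R: P2 chooses B → P1 gets 5
P1 chooses R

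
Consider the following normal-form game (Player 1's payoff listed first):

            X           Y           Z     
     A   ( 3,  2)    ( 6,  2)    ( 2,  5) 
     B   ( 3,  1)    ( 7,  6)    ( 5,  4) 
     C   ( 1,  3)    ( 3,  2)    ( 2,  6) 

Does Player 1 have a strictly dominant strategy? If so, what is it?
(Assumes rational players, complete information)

No strictly dominant strategy exists for Player 1

Work:
A strategy strictly dominates another if it gives a strictly higher payoff against every opponent action. Compare each pair of P1's strategies column-by-column:
  A vs B: [3 vs 3, 6 vs 7, 2 vs 5] → A does not strictly dominate B (column X: 3 ≤ 3)
  A vs C: [3 vs 1, 6 vs 3, 2 vs 2] → A does not strictly dominate C (column Z: 2 ≤ 2)
  B vs A: [3 vs 3, 7 vs 6, 5 vs 2] → B does not strictly dominate A (column X: 3 ≤ 3)
  B vs C: [3 vs 1, 7 vs 3, 5 vs 2] → B strictly dominates C
  C vs A: [1 vs 3, 3 vs 6, 2 vs 2] → C does not strictly dominate A (column X: 1 ≤ 3)
  C vs B: [1 vs 3, 3 vs 7, 2 vs 5] → C does not strictly dominate B (column X: 1 ≤ 3)
No single strategy strictly dominates all others → no strictly dominant strategy.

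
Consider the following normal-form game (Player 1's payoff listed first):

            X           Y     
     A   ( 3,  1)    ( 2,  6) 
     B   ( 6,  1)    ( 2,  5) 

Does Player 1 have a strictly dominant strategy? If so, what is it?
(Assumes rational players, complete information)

No strictly dominant strategy exists for Player 1

Work:
A strategy strictly dominates another if it gives a strictly higher payoff against every opponent action. Compare each pair of P1's strategies column-by-column:
  A vs B: [3 vs 6, 2 vs 2] → A does not strictly dominate B (column X: 3 ≤ 6)
  B vs A: [6 vs 3, 2 vs 2] → B does not strictly dominate A (column Y: 2 ≤ 2)
No single strategy strictly dominates all others → no strictly dominant strategy.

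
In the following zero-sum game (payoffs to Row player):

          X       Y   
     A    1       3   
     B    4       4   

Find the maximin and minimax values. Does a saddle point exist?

Maximin = 4, Minimax = 4, Saddle: True

Work:
Row minimums: [1, 4] → maximin = 4
Column maximums: [4, 4] → minimax = 4
Saddle point exists! Game value = 4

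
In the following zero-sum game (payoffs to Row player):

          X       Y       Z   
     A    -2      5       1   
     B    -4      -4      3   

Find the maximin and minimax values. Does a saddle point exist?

Maximin = -2, Minimax = -2, Saddle: True

Work:
Row minimums: [-2, -4] → maximin = -2
Column maximums: [-2, 5, 3] → minimax = -2
Saddle point exists! Game value = -2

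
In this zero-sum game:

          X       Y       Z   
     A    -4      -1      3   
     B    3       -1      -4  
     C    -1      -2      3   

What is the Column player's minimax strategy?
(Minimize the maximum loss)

Column should play Y, value = -1

Work:
Column player minimizes Row's maximum payoff:
Column X: max payoff to Row = 3
Column Y: max payoff to Row = -1
Column Z: max payoff to Row = 3
Minimum is -1, achieved by column Y.
Minimax strategy: Y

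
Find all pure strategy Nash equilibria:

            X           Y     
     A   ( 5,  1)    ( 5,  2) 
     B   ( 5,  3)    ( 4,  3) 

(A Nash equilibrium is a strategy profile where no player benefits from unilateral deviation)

Nash equilibrium: (A, Y), (B, X)

Work:
Best responses:
  P1 vs X: payoffs [5, 5] → best response A/B (payoff 5)
  P1 vs Y: payoffs [5, 4] → best response A (payoff 5)
  P2 vs A: payoffs [1, 2] → best response Y (payoff 2)
  P2 vs B: payoffs [3, 3] → best response X/Y (payoff 3)
Mutual best responses: (A,Y), (B,X) → Nash equilibria.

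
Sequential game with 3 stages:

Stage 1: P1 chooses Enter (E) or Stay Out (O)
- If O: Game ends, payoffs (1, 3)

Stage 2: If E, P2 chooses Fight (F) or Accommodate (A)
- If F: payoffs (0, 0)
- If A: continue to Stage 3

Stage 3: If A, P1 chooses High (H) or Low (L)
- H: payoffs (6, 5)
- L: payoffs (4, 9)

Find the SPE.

SPE: (E, A, H); Outcome (6, 5)

Work:
Stage 3: P1 chooses H (6 vs 4)
Stage 2: P2: F->0, A->5 (anticipating H). Choose A
Stage 1: P1: O->1, E->6 (anticipating A, H). Choose E
SPE path: E -> A -> H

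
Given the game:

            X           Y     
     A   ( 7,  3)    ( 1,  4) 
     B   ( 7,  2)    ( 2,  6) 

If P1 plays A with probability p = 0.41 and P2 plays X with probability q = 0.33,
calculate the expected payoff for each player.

E[P1] = 3.3753, E[P2] = 4.2659

Work:
E[P1] = p·q·π₁(A,X) + p·(1-q)·π₁(A,Y) + (1-p)·q·π₁(B,X) + (1-p)·(1-q)·π₁(B,Y)
= 0.41·0.33·7 + 0.41·0.67·1 + 0.59·0.33·7 + 0.59·0.67·2
= 3.3753

E[P2] = 4.2659 (similar calculation)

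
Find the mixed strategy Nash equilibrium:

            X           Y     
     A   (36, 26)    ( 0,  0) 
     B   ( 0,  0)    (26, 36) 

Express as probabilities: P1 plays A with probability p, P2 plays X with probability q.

p = 0.5806, q = 0.4194

Work:
Find probabilities that make opponent indifferent:
P2 chooses q to make P1 indifferent between A and B
P1 chooses p to make P2 indifferent between X and Y
Mixed NE: P1 plays (A: 0.5806, B: 0.4194), P2 plays (X: 0.4194, Y: 0.5806)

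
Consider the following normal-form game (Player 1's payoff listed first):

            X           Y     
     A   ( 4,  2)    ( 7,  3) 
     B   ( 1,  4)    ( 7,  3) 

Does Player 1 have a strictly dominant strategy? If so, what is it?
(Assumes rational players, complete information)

No strictly dominant strategy exists for Player 1

Work:
A strategy strictly dominates another if it gives a strictly higher payoff against every opponent action. Compare each pair of P1's strategies column-by-column:
  A vs B: [4 vs 1, 7 vs 7] → A does not strictly dominate B (column Y: 7 ≤ 7)
  B vs A: [1 vs 4, 7 vs 7] → B does not strictly dominate A (column X: 1 ≤ 4)
No single strategy strictly dominates all others → no strictly dominant strategy.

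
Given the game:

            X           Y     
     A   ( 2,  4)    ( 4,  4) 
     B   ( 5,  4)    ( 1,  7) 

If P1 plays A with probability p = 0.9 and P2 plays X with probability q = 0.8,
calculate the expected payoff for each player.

E[P1] = 2.58, E[P2] = 4.06

Work:
E[P1] = p·q·π₁(A,X) + p·(1-q)·π₁(A,Y) + (1-p)·q·π₁(B,X) + (1-p)·(1-q)·π₁(B,Y)
= 0.9·0.8·2 + 0.9·0.2·4 + 0.1·0.8·5 + 0.1·0.2·1
= 2.58

E[P2] = 4.06 (similar calculation)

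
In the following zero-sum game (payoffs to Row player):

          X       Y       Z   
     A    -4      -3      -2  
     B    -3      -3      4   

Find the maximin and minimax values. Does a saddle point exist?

Maximin = -3, Minimax = -3, Saddle: True

Work:
Row minimums: [-4, -3] → maximin = -3
Column maximums: [-3, -3, 4] → minimax = -3
Saddle point exists! Game value = -3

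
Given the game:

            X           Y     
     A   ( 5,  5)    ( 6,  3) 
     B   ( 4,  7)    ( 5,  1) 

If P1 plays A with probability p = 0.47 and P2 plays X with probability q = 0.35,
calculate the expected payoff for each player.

E[P1] = 5.12, E[P2] = 3.382

Work:
E[P1] = p·q·π₁(A,X) + p·(1-q)·π₁(A,Y) + (1-p)·q·π₁(B,X) + (1-p)·(1-q)·π₁(B,Y)
= 0.47·0.35·5 + 0.47·0.65·6 + 0.53·0.35·4 + 0.53·0.65·5
= 5.12

E[P2] = 3.382 (similar calculation)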